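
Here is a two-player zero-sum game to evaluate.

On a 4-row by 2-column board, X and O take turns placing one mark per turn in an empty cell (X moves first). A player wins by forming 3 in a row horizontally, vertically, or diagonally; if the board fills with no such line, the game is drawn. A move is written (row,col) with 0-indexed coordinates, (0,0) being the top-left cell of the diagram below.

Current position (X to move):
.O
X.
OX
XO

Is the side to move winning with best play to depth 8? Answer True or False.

ply 1, X at .O/X./OX/XO | (0,0)=+0→XO/X./OX/XO*; (1,1)=+0→.O/XX/OX/XO
ply 2, O at XO/X./OX/XO | (1,1)=+0→XO/XO/OX/XO*
ply 3: XO/XO/OX/XO is terminal +0 (X); from .O/X./OX/XO depth 8

X winning at [.O/X./OX/XO]: False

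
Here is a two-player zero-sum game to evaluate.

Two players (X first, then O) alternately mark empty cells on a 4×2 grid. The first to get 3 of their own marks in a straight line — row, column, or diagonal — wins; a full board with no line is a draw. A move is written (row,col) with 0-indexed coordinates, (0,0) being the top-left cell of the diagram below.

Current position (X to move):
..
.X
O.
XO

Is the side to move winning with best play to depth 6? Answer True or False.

X winning at [../.X/O./XO]: False

ply 1, X at ../.X/O./XO | (0,0)=+0→X./.X/O./XO*; (0,1)=+0→.X/.X/O./XO; (1,0)=+0→../XX/O./XO; (2,1)=+0→../.X/OX/XO
ply 2, O at X./.X/O./XO | (0,1)=+0→XO/.X/O./XO*; (1,0)=+0→X./OX/O./XO; (2,1)=+0→X./.X/OO/XO
ply 3, X at XO/.X/O./XO | (1,0)=+0→XO/XX/O./XO*; (2,1)=+0→XO/.X/OX/XO
ply 4, O at XO/XX/O./XO | (2,1)=+0→XO/XX/OO/XO*
ply 5: XO/XX/OO/XO is terminal +0 (X); from ../.X/O./XO depth 6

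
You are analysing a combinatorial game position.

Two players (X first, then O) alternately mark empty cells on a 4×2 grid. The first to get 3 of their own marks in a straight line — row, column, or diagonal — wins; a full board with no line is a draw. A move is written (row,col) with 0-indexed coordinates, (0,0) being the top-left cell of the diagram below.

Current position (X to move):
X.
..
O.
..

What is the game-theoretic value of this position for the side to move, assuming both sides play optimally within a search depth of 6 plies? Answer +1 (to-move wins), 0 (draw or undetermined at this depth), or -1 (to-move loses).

[X./../O./..] X move#1: (0,1):+0/XX/../O./..*, (1,0):+0/X./X./O./.., (1,1):+0/X./.X/O./.., (2,1):+0/X./../OX/.., (3,0):+0/X./../O./X., (3,1):+0/X./../O./.X
[XX/../O./..] O move#2: (1,0):+0/XX/O./O./..*, (1,1):+0/XX/.O/O./.., (2,1):+0/XX/../OO/.., (3,0):+0/XX/../O./O., (3,1):+0/XX/../O./.O
[XX/O./O./..] X move#3: (1,1):-1/XX/OX/O./.., (2,1):-1/XX/O./OX/.., (3,0):+0/XX/O./O./X.*, (3,1):-1/XX/O./O./.X
[XX/O./O./X.] O move#4: (1,1):+0/XX/OO/O./X.*, (2,1):+0/XX/O./OO/X., (3,1):+0/XX/O./O./XO
[XX/OO/O./X.] X move#5: (2,1):+0/XX/OO/OX/X.*, (3,1):+0/XX/OO/O./XX
[XX/OO/OX/X.] O move#6: (3,1):+0/XX/OO/OX/XO*
[XX/OO/OX/XO] end (terminal +0, X#7); searched X./../O./.. to 6

value(X./../O./.., X) = 0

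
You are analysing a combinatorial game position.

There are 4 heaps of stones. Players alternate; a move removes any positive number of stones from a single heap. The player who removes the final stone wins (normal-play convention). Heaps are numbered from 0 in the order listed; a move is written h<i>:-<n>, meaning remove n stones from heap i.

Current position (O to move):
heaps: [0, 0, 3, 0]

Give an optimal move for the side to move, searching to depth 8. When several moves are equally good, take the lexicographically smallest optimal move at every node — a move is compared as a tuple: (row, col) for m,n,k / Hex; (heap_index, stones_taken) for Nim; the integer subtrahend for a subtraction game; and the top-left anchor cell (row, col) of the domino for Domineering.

p1 O@[(0,0,3,0)]: h2:-1[(0,0,2,0)]-1 h2:-2[(0,0,1,0)]-1 h2:-3[(0,0,0,0)]+1*
p2 X@[(0,0,0,0)] terminal -1; root [(0,0,3,0)] d8

O's best at [(0,0,3,0)]: h2:-3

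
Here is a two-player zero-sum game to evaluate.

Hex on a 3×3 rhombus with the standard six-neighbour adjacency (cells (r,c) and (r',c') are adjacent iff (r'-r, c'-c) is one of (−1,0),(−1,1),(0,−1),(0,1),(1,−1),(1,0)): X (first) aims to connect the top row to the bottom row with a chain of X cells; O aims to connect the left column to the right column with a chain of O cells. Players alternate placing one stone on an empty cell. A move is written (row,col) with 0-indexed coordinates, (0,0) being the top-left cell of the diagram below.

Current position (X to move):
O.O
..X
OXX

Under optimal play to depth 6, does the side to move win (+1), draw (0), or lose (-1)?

value(O.O/..X/OXX, X) = -1

ply 1, X at O.O/..X/OXX | (0,1)=-1→OXO/..X/OXX*; (1,0)=-1→O.O/X.X/OXX; (1,1)=-1→O.O/.XX/OXX
ply 2, O at OXO/..X/OXX | (1,0)=-1→OXO/O.X/OXX; (1,1)=+1→OXO/.OX/OXX*
ply 3: OXO/.OX/OXX is terminal -1 (X); from O.O/..X/OXX depth 6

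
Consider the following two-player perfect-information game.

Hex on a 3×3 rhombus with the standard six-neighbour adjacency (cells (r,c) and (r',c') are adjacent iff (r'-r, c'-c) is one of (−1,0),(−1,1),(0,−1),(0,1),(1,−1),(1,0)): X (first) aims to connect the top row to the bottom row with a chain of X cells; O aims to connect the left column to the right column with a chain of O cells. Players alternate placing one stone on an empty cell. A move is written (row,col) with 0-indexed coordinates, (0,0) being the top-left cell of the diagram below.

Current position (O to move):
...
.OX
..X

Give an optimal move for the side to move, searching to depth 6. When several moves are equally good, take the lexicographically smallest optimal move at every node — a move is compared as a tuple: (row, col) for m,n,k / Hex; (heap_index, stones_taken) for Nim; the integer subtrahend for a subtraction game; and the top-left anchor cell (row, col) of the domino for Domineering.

O's best at [.../.OX/..X]: (0,2)

ply 1, O at .../.OX/..X | (0,0)=-1→O../.OX/..X; (0,1)=-1→.O./.OX/..X; (0,2)=+1→..O/.OX/..X*; (1,0)=-1→.../OOX/..X; (2,0)=-1→.../.OX/O.X; (2,1)=-1→.../.OX/.OX
ply 2, X at ..O/.OX/..X | (0,0)=-1→X.O/.OX/..X*; (0,1)=-1→.XO/.OX/..X; (1,0)=-1→..O/XOX/..X; (2,0)=-1→..O/.OX/X.X; (2,1)=-1→..O/.OX/.XX
ply 3, O at X.O/.OX/..X | (0,1)=+1→XOO/.OX/..X*; (1,0)=+1→X.O/OOX/..X; (2,0)=+1→X.O/.OX/O.X; (2,1)=+1→X.O/.OX/.OX
ply 4, X at XOO/.OX/..X | (1,0)=-1→XOO/XOX/..X*; (2,0)=-1→XOO/.OX/X.X; (2,1)=-1→XOO/.OX/.XX
ply 5, O at XOO/XOX/..X | (2,0)=+1→XOO/XOX/O.X*; (2,1)=-1→XOO/XOX/.OX
ply 6: XOO/XOX/O.X is terminal -1 (X); from .../.OX/..X depth 6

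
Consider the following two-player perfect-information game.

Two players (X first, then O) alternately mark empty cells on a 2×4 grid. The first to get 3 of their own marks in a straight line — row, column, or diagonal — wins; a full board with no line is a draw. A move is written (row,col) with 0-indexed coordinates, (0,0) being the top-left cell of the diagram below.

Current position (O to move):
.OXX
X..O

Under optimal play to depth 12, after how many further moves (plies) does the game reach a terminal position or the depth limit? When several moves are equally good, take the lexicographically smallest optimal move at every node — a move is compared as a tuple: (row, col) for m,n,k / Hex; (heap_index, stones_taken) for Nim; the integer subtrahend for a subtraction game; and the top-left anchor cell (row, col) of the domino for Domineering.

[.OXX/X..O] O move#1: (0,0):+0/OOXX/X..O*, (1,1):+0/.OXX/XO.O, (1,2):+0/.OXX/X.OO
[OOXX/X..O] X move#2: (1,1):+0/OOXX/XX.O*, (1,2):+0/OOXX/X.XO
[OOXX/XX.O] O move#3: (1,2):+0/OOXX/XXOO*
[OOXX/XXOO] end (terminal +0, X#4); searched .OXX/X..O to 12

PV length from [.OXX/X..O]: 3 plies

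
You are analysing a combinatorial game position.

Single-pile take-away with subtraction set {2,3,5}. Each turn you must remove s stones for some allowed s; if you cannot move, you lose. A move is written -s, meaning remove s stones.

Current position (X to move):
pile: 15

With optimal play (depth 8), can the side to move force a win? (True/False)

[15] X move#1: -2:-1/13*, -3:-1/12, -5:-1/10
[13] O move#2: -2:-1/11, -3:-1/10, -5:+1/8*
[8] X move#3: -2:-1/6*, -3:-1/5, -5:-1/3
[6] O move#4: -2:-1/4, -3:-1/3, -5:+1/1*
[1] end (terminal -1, X#5); searched 15 to 8

X winning at [15]: False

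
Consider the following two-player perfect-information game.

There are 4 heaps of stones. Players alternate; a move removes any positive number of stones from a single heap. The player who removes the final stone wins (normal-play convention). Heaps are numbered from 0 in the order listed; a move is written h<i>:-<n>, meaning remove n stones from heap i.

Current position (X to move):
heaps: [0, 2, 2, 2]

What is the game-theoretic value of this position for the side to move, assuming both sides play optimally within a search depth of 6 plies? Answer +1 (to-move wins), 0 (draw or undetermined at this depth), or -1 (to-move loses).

ply 1, X at (0,2,2,2) | h1:-1=-1→(0,1,2,2); h1:-2=+1→(0,0,2,2)*; h2:-1=-1→(0,2,1,2); h2:-2=+1→(0,2,0,2); h3:-1=-1→(0,2,2,1); h3:-2=+1→(0,2,2,0)
ply 2, O at (0,0,2,2) | h2:-1=-1→(0,0,1,2)*; h2:-2=-1→(0,0,0,2); h3:-1=-1→(0,0,2,1); h3:-2=-1→(0,0,2,0)
ply 3, X at (0,0,1,2) | h2:-1=-1→(0,0,0,2); h3:-1=+1→(0,0,1,1)*; h3:-2=-1→(0,0,1,0)
ply 4, O at (0,0,1,1) | h2:-1=-1→(0,0,0,1)*; h3:-1=-1→(0,0,1,0)
ply 5, X at (0,0,0,1) | h3:-1=+1→(0,0,0,0)*
ply 6: (0,0,0,0) is terminal -1 (O); from (0,2,2,2) depth 6

value((0,2,2,2), X) = +1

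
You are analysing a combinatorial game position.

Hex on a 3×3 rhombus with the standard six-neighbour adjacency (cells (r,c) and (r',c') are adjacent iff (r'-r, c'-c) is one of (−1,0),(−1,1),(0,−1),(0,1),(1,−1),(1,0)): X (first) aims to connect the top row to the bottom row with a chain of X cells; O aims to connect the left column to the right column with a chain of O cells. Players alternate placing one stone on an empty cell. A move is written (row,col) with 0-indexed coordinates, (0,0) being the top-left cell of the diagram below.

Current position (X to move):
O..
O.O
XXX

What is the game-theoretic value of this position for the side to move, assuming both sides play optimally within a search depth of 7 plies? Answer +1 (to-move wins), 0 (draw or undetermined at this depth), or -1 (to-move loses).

value(O../O.O/XXX, X) = +1

[O../O.O/XXX] X move#1: (0,1):-1/OX./O.O/XXX, (0,2):-1/O.X/O.O/XXX, (1,1):+1/O../OXO/XXX*
[O../OXO/XXX] O move#2: (0,1):-1/OO./OXO/XXX*, (0,2):-1/O.O/OXO/XXX
[OO./OXO/XXX] X move#3: (0,2):+1/OOX/OXO/XXX*
[OOX/OXO/XXX] end (terminal -1, O#4); searched O../O.O/XXX to 7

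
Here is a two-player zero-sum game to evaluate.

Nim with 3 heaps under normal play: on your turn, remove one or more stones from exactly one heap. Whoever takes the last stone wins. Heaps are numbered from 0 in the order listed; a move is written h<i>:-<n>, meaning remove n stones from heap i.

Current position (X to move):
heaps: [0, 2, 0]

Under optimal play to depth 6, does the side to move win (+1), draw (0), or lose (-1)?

value((0,2,0), X) = +1

p1 X@[(0,2,0)]: h1:-1[(0,1,0)]-1 h1:-2[(0,0,0)]+1*
p2 O@[(0,0,0)] terminal -1; root [(0,2,0)] d6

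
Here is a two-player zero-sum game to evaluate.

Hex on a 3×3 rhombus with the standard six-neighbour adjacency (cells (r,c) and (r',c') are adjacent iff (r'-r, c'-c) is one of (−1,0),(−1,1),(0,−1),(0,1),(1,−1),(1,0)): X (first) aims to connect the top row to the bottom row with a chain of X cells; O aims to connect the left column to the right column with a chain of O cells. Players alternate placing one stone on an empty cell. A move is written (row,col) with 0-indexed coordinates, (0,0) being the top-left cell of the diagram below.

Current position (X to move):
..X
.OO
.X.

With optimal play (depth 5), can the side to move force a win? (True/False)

X winning at [..X/.OO/.X.]: False

p1 X@[..X/.OO/.X.]: (0,0)[X.X/.OO/.X.]-1* (0,1)[.XX/.OO/.X.]-1 (1,0)[..X/XOO/.X.]-1 (2,0)[..X/.OO/XX.]-1 (2,2)[..X/.OO/.XX]-1
p2 O@[X.X/.OO/.X.]: (0,1)[XOX/.OO/.X.]+1* (1,0)[X.X/OOO/.X.]+1 (2,0)[X.X/.OO/OX.]+1 (2,2)[X.X/.OO/.XO]+1
p3 X@[XOX/.OO/.X.]: (1,0)[XOX/XOO/.X.]-1* (2,0)[XOX/.OO/XX.]-1 (2,2)[XOX/.OO/.XX]-1
p4 O@[XOX/XOO/.X.]: (2,0)[XOX/XOO/OX.]+1* (2,2)[XOX/XOO/.XO]-1
p5 X@[XOX/XOO/OX.] terminal -1; root [..X/.OO/.X.] d5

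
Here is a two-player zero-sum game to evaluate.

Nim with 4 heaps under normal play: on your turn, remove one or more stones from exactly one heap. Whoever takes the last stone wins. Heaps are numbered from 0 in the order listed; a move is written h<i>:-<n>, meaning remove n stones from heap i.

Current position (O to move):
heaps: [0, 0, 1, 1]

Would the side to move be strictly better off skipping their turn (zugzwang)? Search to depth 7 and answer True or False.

p1 O@[(0,0,1,1)]: h2:-1[(0,0,0,1)]-1* h3:-1[(0,0,1,0)]-1
p2 X@[(0,0,0,1)]: h3:-1[(0,0,0,0)]+1*
p3 O@[(0,0,0,0)] terminal -1; root [(0,0,1,1)] d7
pass branch (X moves first from the same position):
  | p1 X@[(0,0,1,1)]: h2:-1[(0,0,0,1)]-1* h3:-1[(0,0,1,0)]-1
  | p2 O@[(0,0,0,1)]: h3:-1[(0,0,0,0)]+1*
  | p3 X@[(0,0,0,0)] terminal -1; root [(0,0,1,1)] d7
O moving scores -1; O passing scores +1

zugzwang((0,0,1,1), O) = True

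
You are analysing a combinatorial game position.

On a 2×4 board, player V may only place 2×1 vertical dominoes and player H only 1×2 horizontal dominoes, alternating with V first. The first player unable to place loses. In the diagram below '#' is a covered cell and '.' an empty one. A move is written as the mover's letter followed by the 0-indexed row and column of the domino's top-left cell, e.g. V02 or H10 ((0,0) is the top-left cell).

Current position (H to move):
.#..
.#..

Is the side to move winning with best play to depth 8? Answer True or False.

H winning at [.#../.#..]: True

p1 H@[.#../.#..]: H02[.###/.#..]+1* H12[.#../.###]+1
p2 V@[.###/.#..]: V00[####/##..]-1*
p3 H@[####/##..]: H12[####/####]+1*
p4 V@[####/####] terminal -1; root [.#../.#..] d8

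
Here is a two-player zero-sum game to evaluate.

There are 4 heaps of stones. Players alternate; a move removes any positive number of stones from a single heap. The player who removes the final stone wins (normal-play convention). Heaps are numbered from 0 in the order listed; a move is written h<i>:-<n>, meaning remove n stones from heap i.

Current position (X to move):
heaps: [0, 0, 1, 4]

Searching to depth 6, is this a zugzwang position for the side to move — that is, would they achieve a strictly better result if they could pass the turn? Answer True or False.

[(0,0,1,4)] X move#1: h2:-1:-1/(0,0,0,4), h3:-1:-1/(0,0,1,3), h3:-2:-1/(0,0,1,2), h3:-3:+1/(0,0,1,1)*, h3:-4:-1/(0,0,1,0)
[(0,0,1,1)] O move#2: h2:-1:-1/(0,0,0,1)*, h3:-1:-1/(0,0,1,0)
[(0,0,0,1)] X move#3: h3:-1:+1/(0,0,0,0)*
[(0,0,0,0)] end (terminal -1, O#4); searched (0,0,1,4) to 6
suppose X passes — search the same position with O to move:
pass> [(0,0,1,4)] O move#1: h2:-1:-1/(0,0,0,4), h3:-1:-1/(0,0,1,3), h3:-2:-1/(0,0,1,2), h3:-3:+1/(0,0,1,1)*, h3:-4:-1/(0,0,1,0)
pass> [(0,0,1,1)] X move#2: h2:-1:-1/(0,0,0,1)*, h3:-1:-1/(0,0,1,0)
pass> [(0,0,0,1)] O move#3: h3:-1:+1/(0,0,0,0)*
pass> [(0,0,0,0)] end (terminal -1, X#4); searched (0,0,1,4) to 6
for X: play +1, pass -1

zugzwang((0,0,1,4), X) = False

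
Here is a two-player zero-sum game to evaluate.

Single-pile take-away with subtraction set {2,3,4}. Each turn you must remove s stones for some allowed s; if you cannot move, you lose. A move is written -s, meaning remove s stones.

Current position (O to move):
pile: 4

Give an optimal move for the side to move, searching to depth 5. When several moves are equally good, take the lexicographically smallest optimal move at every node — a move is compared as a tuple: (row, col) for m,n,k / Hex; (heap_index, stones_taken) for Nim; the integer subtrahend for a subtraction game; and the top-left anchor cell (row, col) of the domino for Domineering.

p1 O@[4]: -2[2]-1 -3[1]+1* -4[0]+1
p2 X@[1] terminal -1; root [4] d5

O's best at [4]: -3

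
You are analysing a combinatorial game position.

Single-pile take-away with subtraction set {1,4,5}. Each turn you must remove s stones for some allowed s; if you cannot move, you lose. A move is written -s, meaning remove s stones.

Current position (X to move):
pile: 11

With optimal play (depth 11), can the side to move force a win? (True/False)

p1 X@[11]: -1[10]+1* -4[7]-1 -5[6]-1
p2 O@[10]: -1[9]-1* -4[6]-1 -5[5]-1
p3 X@[9]: -1[8]+1* -4[5]-1 -5[4]-1
p4 O@[8]: -1[7]-1* -4[4]-1 -5[3]-1
p5 X@[7]: -1[6]-1 -4[3]-1 -5[2]+1*
p6 O@[2]: -1[1]-1*
p7 X@[1]: -1[0]+1*
p8 O@[0] terminal -1; root [11] d11

X winning at [11]: True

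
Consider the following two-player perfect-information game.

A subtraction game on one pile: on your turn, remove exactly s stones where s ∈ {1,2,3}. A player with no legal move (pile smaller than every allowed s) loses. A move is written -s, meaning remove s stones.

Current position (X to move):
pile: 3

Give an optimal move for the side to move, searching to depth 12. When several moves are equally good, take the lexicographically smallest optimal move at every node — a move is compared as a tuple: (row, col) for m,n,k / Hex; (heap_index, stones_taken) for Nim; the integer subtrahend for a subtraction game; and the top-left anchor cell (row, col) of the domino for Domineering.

X's best at [3]: -3

[3] X move#1: -1:-1/2, -2:-1/1, -3:+1/0*
[0] end (terminal -1, O#2); searched 3 to 12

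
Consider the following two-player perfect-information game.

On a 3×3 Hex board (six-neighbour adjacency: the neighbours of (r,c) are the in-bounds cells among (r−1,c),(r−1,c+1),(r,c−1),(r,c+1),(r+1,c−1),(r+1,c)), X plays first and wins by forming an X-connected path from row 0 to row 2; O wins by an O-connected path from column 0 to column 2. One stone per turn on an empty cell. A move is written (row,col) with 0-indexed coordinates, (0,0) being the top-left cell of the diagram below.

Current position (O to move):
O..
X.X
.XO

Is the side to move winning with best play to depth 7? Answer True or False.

O winning at [O../X.X/.XO]: False

ply 1, O at O../X.X/.XO | (0,1)=-1→OO./X.X/.XO*; (0,2)=-1→O.O/X.X/.XO; (1,1)=-1→O../XOX/.XO; (2,0)=-1→O../X.X/OXO
ply 2, X at OO./X.X/.XO | (0,2)=+1→OOX/X.X/.XO*; (1,1)=-1→OO./XXX/.XO; (2,0)=-1→OO./X.X/XXO
ply 3: OOX/X.X/.XO is terminal -1 (O); from O../X.X/.XO depth 7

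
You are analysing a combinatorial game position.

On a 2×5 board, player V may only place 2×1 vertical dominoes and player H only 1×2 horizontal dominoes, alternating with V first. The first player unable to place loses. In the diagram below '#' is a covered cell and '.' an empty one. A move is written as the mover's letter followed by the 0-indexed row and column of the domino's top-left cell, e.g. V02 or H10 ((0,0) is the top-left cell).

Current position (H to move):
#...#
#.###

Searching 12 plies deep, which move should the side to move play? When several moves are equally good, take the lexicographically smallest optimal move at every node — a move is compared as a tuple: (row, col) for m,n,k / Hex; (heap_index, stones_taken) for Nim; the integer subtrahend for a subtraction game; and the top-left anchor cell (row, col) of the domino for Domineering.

[#...#/#.###] H move#1: H01:+1/###.#/#.###*, H02:-1/#.###/#.###
[###.#/#.###] end (terminal -1, V#2); searched #...#/#.### to 12

H's best at [#...#/#.###]: H01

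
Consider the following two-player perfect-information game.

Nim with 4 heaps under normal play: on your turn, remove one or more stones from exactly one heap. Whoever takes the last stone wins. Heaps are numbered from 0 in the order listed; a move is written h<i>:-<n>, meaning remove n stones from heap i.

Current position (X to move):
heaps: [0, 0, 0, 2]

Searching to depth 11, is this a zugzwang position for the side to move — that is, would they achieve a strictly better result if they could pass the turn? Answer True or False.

zugzwang((0,0,0,2), X) = False

p1 X@[(0,0,0,2)]: h3:-1[(0,0,0,1)]-1 h3:-2[(0,0,0,0)]+1*
p2 O@[(0,0,0,0)] terminal -1; root [(0,0,0,2)] d11
pass branch (O moves first from the same position):
  | p1 O@[(0,0,0,2)]: h3:-1[(0,0,0,1)]-1 h3:-2[(0,0,0,0)]+1*
  | p2 X@[(0,0,0,0)] terminal -1; root [(0,0,0,2)] d11
X moving scores +1; X passing scores -1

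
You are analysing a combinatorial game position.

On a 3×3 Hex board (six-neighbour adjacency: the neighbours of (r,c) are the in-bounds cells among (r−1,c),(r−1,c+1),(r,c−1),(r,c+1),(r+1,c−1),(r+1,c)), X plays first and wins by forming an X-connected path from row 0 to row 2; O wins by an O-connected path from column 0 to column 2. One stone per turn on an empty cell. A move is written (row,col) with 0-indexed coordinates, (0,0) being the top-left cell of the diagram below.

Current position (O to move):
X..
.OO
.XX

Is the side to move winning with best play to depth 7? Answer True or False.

O winning at [X../.OO/.XX]: True

p1 O@[X../.OO/.XX]: (0,1)[XO./.OO/.XX]+1* (0,2)[X.O/.OO/.XX]+1 (1,0)[X../OOO/.XX]+1 (2,0)[X../.OO/OXX]+1
p2 X@[XO./.OO/.XX]: (0,2)[XOX/.OO/.XX]-1* (1,0)[XO./XOO/.XX]-1 (2,0)[XO./.OO/XXX]-1
p3 O@[XOX/.OO/.XX]: (1,0)[XOX/OOO/.XX]+1* (2,0)[XOX/.OO/OXX]+1
p4 X@[XOX/OOO/.XX] terminal -1; root [X../.OO/.XX] d7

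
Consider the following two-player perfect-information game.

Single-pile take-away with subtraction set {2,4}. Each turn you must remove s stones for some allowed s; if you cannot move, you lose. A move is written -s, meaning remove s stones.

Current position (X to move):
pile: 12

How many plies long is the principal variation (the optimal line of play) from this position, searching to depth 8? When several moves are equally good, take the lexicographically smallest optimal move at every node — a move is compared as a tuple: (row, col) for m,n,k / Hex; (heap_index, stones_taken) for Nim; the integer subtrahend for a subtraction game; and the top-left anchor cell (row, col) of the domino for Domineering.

ply 1, X at 12 | -2=-1→10*; -4=-1→8
ply 2, O at 10 | -2=-1→8; -4=+1→6*
ply 3, X at 6 | -2=-1→4*; -4=-1→2
ply 4, O at 4 | -2=-1→2; -4=+1→0*
ply 5: 0 is terminal -1 (X); from 12 depth 8

PV length from [12]: 4 plies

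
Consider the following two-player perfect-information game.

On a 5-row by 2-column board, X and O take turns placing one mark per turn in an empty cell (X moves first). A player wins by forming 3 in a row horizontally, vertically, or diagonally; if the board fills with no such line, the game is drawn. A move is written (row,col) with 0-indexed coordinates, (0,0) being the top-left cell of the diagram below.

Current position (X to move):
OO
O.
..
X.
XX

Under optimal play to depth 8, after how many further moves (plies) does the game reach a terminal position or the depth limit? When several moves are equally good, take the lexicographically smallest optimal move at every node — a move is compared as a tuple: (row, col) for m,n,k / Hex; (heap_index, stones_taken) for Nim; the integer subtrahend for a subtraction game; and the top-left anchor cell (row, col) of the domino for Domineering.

PV length from [OO/O./../X./XX]: 1 ply

p1 X@[OO/O./../X./XX]: (1,1)[OO/OX/../X./XX]-1 (2,0)[OO/O./X./X./XX]+1* (2,1)[OO/O./.X/X./XX]-1 (3,1)[OO/O./../XX/XX]-1
p2 O@[OO/O./X./X./XX] terminal -1; root [OO/O./../X./XX] d8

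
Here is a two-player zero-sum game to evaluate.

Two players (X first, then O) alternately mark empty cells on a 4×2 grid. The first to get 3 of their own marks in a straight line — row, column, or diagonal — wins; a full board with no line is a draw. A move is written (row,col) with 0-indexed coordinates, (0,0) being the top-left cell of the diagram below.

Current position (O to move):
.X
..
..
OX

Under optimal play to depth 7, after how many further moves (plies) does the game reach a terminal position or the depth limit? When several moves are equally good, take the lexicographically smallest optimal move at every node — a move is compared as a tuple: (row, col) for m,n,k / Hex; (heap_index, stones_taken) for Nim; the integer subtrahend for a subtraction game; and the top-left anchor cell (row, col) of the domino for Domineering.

p1 O@[.X/../../OX]: (0,0)[OX/../../OX]+0* (1,0)[.X/O./../OX]+0 (1,1)[.X/.O/../OX]+0 (2,0)[.X/../O./OX]+0 (2,1)[.X/../.O/OX]+0
p2 X@[OX/../../OX]: (1,0)[OX/X./../OX]+0* (1,1)[OX/.X/../OX]+0 (2,0)[OX/../X./OX]+0 (2,1)[OX/../.X/OX]+0
p3 O@[OX/X./../OX]: (1,1)[OX/XO/../OX]+0* (2,0)[OX/X./O./OX]+0 (2,1)[OX/X./.O/OX]+0
p4 X@[OX/XO/../OX]: (2,0)[OX/XO/X./OX]+0* (2,1)[OX/XO/.X/OX]+0
p5 O@[OX/XO/X./OX]: (2,1)[OX/XO/XO/OX]+0*
p6 X@[OX/XO/XO/OX] terminal +0; root [.X/../../OX] d7

PV length from [.X/../../OX]: 5 plies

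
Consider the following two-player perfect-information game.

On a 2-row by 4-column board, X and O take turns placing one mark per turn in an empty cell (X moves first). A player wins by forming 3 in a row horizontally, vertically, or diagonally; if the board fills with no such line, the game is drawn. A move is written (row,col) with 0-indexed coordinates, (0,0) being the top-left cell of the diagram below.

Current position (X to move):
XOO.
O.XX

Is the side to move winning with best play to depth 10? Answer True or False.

p1 X@[XOO./O.XX]: (0,3)[XOOX/O.XX]+0 (1,1)[XOO./OXXX]+1*
p2 O@[XOO./OXXX] terminal -1; root [XOO./O.XX] d10

X winning at [XOO./O.XX]: True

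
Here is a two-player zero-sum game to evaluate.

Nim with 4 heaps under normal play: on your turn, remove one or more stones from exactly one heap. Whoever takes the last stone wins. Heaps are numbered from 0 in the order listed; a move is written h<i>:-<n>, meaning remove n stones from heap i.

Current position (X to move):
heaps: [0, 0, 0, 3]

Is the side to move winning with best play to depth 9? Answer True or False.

ply 1, X at (0,0,0,3) | h3:-1=-1→(0,0,0,2); h3:-2=-1→(0,0,0,1); h3:-3=+1→(0,0,0,0)*
ply 2: (0,0,0,0) is terminal -1 (O); from (0,0,0,3) depth 9

X winning at [(0,0,0,3)]: True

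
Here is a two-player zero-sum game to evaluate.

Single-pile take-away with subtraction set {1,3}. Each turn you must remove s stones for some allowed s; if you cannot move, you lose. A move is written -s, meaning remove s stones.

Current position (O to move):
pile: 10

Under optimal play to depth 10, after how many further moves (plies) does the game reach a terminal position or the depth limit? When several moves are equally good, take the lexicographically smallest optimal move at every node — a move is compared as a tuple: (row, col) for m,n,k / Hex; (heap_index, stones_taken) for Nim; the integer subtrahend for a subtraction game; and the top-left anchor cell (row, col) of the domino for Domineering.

[10] O move#1: -1:-1/9*, -3:-1/7
[9] X move#2: -1:+1/8*, -3:+1/6
[8] O move#3: -1:-1/7*, -3:-1/5
[7] X move#4: -1:+1/6*, -3:+1/4
[6] O move#5: -1:-1/5*, -3:-1/3
[5] X move#6: -1:+1/4*, -3:+1/2
[4] O move#7: -1:-1/3*, -3:-1/1
[3] X move#8: -1:+1/2*, -3:+1/0
[2] O move#9: -1:-1/1*
[1] X move#10: -1:+1/0*
[0] end (terminal -1, O#11); searched 10 to 10

PV length from [10]: 10 plies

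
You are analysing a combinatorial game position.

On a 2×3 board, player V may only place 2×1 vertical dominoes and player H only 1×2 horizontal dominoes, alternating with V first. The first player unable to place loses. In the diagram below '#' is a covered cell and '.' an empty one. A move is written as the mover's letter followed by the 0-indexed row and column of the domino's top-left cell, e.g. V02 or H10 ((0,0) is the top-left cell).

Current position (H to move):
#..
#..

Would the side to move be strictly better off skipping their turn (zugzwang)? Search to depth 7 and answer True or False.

zugzwang(#../#.., H) = False

p1 H@[#../#..]: H01[###/#..]+1* H11[#../###]+1
p2 V@[###/#..] terminal -1; root [#../#..] d7
suppose H passes — search the same position with V to move:
pass> p1 V@[#../#..]: V01[##./##.]+1* V02[#.#/#.#]+1
pass> p2 H@[##./##.] terminal -1; root [#../#..] d7
for H: play +1, pass -1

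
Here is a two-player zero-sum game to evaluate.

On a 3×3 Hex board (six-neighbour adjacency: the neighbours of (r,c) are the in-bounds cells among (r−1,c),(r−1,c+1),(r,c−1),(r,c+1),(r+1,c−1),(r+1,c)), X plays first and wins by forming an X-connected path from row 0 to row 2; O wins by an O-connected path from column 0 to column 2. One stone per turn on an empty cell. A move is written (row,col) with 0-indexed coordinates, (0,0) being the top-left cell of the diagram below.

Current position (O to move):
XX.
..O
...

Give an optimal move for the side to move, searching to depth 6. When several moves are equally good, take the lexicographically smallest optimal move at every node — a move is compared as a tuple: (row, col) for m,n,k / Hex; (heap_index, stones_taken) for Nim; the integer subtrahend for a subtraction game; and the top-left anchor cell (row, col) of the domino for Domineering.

O's best at [XX./..O/...]: (1,1)

p1 O@[XX./..O/...]: (0,2)[XXO/..O/...]-1 (1,0)[XX./O.O/...]-1 (1,1)[XX./.OO/...]+1* (2,0)[XX./..O/O..]+1 (2,1)[XX./..O/.O.]-1 (2,2)[XX./..O/..O]-1
p2 X@[XX./.OO/...]: (0,2)[XXX/.OO/...]-1* (1,0)[XX./XOO/...]-1 (2,0)[XX./.OO/X..]-1 (2,1)[XX./.OO/.X.]-1 (2,2)[XX./.OO/..X]-1
p3 O@[XXX/.OO/...]: (1,0)[XXX/OOO/...]+1* (2,0)[XXX/.OO/O..]+1 (2,1)[XXX/.OO/.O.]+1 (2,2)[XXX/.OO/..O]+1
p4 X@[XXX/OOO/...] terminal -1; root [XX./..O/...] d6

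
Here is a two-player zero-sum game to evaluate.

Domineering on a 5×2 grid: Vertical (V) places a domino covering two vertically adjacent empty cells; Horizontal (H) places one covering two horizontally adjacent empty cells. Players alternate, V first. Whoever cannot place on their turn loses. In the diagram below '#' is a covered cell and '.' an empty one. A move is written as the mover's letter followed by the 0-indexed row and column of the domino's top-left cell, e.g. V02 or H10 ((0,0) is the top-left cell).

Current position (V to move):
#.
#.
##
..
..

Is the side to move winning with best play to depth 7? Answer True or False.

V winning at [#./#./##/../..]: True

p1 V@[#./#./##/../..]: V01[##/##/##/../..]-1 V30[#./#./##/#./#.]+1* V31[#./#./##/.#/.#]+1
p2 H@[#./#./##/#./#.] terminal -1; root [#./#./##/../..] d7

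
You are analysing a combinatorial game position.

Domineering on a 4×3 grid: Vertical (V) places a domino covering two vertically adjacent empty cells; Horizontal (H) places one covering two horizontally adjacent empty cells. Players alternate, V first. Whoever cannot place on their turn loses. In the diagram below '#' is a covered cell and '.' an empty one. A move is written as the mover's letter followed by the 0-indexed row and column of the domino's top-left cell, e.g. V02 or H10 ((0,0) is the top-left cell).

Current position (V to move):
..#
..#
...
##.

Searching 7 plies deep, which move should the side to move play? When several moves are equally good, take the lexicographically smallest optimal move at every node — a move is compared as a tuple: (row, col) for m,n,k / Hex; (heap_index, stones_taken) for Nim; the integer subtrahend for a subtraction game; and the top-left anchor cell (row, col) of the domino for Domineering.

p1 V@[..#/..#/.../##.]: V00[#.#/#.#/.../##.]+1* V01[.##/.##/.../##.]+1 V10[..#/#.#/#../##.]+1 V11[..#/.##/.#./##.]+1 V22[..#/..#/..#/###]-1
p2 H@[#.#/#.#/.../##.]: H20[#.#/#.#/##./##.]-1* H21[#.#/#.#/.##/##.]-1
p3 V@[#.#/#.#/##./##.]: V01[###/###/##./##.]+1* V22[#.#/#.#/###/###]+1
p4 H@[###/###/##./##.] terminal -1; root [..#/..#/.../##.] d7

V's best at [..#/..#/.../##.]: V00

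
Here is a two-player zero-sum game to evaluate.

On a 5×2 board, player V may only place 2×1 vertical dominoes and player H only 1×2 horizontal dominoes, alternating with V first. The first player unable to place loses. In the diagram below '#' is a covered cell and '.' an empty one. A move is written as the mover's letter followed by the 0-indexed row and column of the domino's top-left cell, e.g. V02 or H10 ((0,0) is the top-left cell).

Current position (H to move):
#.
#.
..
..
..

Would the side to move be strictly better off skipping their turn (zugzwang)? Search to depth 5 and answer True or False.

zugzwang(#./#./../../.., H) = False

[#./#./../../..] H move#1: H20:-1/#./#./##/../.., H30:+1/#./#./../##/..*, H40:-1/#./#./../../##
[#./#./../##/..] V move#2: V01:-1/##/##/../##/..*, V11:-1/#./##/.#/##/..
[##/##/../##/..] H move#3: H20:+1/##/##/##/##/..*, H40:+1/##/##/../##/##
[##/##/##/##/..] end (terminal -1, V#4); searched #./#./../../.. to 5
if H skipped the turn, V would face:
~ [#./#./../../..] V move#1: V01:-1/##/##/../../.., V11:-1/#./##/.#/../.., V20:+1/#./#./#./#./..*, V21:+1/#./#./.#/.#/.., V30:+1/#./#./../#./#., V31:+1/#./#./../.#/.#
~ [#./#./#./#./..] H move#2: H40:-1/#./#./#./#./##*
~ [#./#./#./#./##] V move#3: V01:+1/##/##/#./#./##*, V11:+1/#./##/##/#./##, V21:+1/#./#./##/##/##
~ [##/##/#./#./##] end (terminal -1, H#4); searched #./#./../../.. to 5
compare (H): move=+1 vs pass=-1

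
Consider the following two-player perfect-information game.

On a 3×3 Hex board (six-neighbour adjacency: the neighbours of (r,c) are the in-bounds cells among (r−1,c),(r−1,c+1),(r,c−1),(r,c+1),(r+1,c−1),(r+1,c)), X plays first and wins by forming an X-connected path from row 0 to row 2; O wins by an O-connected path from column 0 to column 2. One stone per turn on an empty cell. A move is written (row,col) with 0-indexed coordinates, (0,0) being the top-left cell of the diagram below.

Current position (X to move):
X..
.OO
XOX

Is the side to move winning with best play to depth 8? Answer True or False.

X winning at [X../.OO/XOX]: True

ply 1, X at X../.OO/XOX | (0,1)=-1→XX./.OO/XOX; (0,2)=-1→X.X/.OO/XOX; (1,0)=+1→X../XOO/XOX*
ply 2: X../XOO/XOX is terminal -1 (O); from X../.OO/XOX depth 8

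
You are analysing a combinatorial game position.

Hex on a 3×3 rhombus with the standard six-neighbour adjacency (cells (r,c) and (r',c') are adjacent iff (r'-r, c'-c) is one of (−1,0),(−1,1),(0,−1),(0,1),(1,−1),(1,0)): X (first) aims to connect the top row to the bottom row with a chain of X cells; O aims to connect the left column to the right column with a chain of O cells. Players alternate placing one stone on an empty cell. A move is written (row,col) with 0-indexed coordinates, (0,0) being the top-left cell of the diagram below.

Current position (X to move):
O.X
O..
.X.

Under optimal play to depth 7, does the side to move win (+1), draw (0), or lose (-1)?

[O.X/O../.X.] X move#1: (0,1):+1/OXX/O../.X.*, (1,1):+1/O.X/OX./.X., (1,2):+1/O.X/O.X/.X., (2,0):+1/O.X/O../XX., (2,2):+1/O.X/O../.XX
[OXX/O../.X.] O move#2: (1,1):-1/OXX/OO./.X.*, (1,2):-1/OXX/O.O/.X., (2,0):-1/OXX/O../OX., (2,2):-1/OXX/O../.XO
[OXX/OO./.X.] X move#3: (1,2):+1/OXX/OOX/.X.*, (2,0):-1/OXX/OO./XX., (2,2):-1/OXX/OO./.XX
[OXX/OOX/.X.] end (terminal -1, O#4); searched O.X/O../.X. to 7

value(O.X/O../.X., X) = +1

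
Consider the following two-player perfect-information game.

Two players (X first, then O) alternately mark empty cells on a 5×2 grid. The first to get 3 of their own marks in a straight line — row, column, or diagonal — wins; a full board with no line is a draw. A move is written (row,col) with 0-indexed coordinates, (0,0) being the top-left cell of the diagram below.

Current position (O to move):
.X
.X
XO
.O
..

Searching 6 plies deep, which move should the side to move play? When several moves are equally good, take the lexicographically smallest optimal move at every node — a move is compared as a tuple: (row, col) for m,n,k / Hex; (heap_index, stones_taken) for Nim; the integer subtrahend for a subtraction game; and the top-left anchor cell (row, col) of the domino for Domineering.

[.X/.X/XO/.O/..] O move#1: (0,0):+0/OX/.X/XO/.O/.., (1,0):+0/.X/OX/XO/.O/.., (3,0):+0/.X/.X/XO/OO/.., (4,0):+0/.X/.X/XO/.O/O., (4,1):+1/.X/.X/XO/.O/.O*
[.X/.X/XO/.O/.O] end (terminal -1, X#2); searched .X/.X/XO/.O/.. to 6

O's best at [.X/.X/XO/.O/..]: (4,1)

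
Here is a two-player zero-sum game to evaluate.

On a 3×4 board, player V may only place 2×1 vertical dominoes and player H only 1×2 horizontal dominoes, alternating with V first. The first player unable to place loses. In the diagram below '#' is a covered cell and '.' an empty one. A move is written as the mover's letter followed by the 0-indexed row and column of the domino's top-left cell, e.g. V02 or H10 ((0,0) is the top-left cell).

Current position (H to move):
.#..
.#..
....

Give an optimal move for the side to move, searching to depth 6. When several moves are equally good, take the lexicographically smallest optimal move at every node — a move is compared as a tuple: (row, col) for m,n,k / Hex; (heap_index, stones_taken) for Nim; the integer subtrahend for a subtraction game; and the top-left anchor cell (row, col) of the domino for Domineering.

H's best at [.#../.#../....]: H12

[.#../.#../....] H move#1: H02:-1/.###/.#../...., H12:+1/.#../.###/....*, H20:-1/.#../.#../##.., H21:-1/.#../.#../.##., H22:-1/.#../.#../..##
[.#../.###/....] V move#2: V00:-1/##../####/....*, V10:-1/.#../####/#...
[##../####/....] H move#3: H02:+1/####/####/....*, H20:+1/##../####/##.., H21:+1/##../####/.##., H22:+1/##../####/..##
[####/####/....] end (terminal -1, V#4); searched .#../.#../.... to 6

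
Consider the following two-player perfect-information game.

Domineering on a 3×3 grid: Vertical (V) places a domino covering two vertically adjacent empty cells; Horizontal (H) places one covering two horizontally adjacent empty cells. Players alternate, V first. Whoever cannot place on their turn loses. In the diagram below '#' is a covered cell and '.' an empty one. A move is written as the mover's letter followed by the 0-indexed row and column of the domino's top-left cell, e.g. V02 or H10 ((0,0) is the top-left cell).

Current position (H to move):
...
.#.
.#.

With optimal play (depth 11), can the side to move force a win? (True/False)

ply 1, H at .../.#./.#. | H00=-1→##./.#./.#.*; H01=-1→.##/.#./.#.
ply 2, V at ##./.#./.#. | V02=+1→###/.##/.#.*; V10=+1→##./##./##.; V12=+1→##./.##/.##
ply 3: ###/.##/.#. is terminal -1 (H); from .../.#./.#. depth 11

H winning at [.../.#./.#.]: False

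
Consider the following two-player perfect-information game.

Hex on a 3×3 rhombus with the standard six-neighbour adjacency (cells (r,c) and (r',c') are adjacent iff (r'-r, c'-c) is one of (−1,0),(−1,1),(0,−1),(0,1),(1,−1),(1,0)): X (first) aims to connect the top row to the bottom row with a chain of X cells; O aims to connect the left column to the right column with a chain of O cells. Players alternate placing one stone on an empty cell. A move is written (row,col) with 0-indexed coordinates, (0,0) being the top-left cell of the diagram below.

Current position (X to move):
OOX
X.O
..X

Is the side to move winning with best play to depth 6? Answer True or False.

[OOX/X.O/..X] X move#1: (1,1):+1/OOX/XXO/..X*, (2,0):-1/OOX/X.O/X.X, (2,1):-1/OOX/X.O/.XX
[OOX/XXO/..X] O move#2: (2,0):-1/OOX/XXO/O.X*, (2,1):-1/OOX/XXO/.OX
[OOX/XXO/O.X] X move#3: (2,1):+1/OOX/XXO/OXX*
[OOX/XXO/OXX] end (terminal -1, O#4); searched OOX/X.O/..X to 6

X winning at [OOX/X.O/..X]: True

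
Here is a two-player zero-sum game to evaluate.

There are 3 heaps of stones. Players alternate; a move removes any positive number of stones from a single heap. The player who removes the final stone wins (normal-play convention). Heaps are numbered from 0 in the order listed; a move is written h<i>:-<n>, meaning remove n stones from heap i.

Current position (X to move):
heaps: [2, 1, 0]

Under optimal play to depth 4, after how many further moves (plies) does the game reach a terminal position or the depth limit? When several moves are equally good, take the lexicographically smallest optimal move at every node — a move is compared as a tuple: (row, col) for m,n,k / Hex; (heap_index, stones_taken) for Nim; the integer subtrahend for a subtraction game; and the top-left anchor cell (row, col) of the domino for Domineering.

PV length from [(2,1,0)]: 3 plies

ply 1, X at (2,1,0) | h0:-1=+1→(1,1,0)*; h0:-2=-1→(0,1,0); h1:-1=-1→(2,0,0)
ply 2, O at (1,1,0) | h0:-1=-1→(0,1,0)*; h1:-1=-1→(1,0,0)
ply 3, X at (0,1,0) | h1:-1=+1→(0,0,0)*
ply 4: (0,0,0) is terminal -1 (O); from (2,1,0) depth 4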